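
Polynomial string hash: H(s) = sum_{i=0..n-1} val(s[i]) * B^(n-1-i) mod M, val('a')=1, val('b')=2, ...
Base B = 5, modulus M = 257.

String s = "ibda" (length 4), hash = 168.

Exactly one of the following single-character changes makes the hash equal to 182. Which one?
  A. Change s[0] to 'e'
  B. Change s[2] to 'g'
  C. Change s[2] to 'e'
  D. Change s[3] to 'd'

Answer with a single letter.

Answer: A

Derivation:
Option A: s[0]='i'->'e', delta=(5-9)*5^3 mod 257 = 14, hash=168+14 mod 257 = 182 <-- target
Option B: s[2]='d'->'g', delta=(7-4)*5^1 mod 257 = 15, hash=168+15 mod 257 = 183
Option C: s[2]='d'->'e', delta=(5-4)*5^1 mod 257 = 5, hash=168+5 mod 257 = 173
Option D: s[3]='a'->'d', delta=(4-1)*5^0 mod 257 = 3, hash=168+3 mod 257 = 171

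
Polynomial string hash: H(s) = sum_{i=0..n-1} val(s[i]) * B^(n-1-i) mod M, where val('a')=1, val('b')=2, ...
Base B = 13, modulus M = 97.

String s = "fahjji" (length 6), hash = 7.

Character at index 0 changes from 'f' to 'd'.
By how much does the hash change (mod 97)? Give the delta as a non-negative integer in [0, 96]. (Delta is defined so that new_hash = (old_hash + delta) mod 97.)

Delta formula: (val(new) - val(old)) * B^(n-1-k) mod M
  val('d') - val('f') = 4 - 6 = -2
  B^(n-1-k) = 13^5 mod 97 = 74
  Delta = -2 * 74 mod 97 = 46

Answer: 46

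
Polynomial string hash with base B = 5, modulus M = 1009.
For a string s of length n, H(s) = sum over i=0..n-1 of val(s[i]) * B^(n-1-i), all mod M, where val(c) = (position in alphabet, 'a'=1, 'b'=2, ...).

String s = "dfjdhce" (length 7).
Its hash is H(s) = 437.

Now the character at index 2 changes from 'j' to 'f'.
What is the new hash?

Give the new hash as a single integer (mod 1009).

val('j') = 10, val('f') = 6
Position k = 2, exponent = n-1-k = 4
B^4 mod M = 5^4 mod 1009 = 625
Delta = (6 - 10) * 625 mod 1009 = 527
New hash = (437 + 527) mod 1009 = 964

Answer: 964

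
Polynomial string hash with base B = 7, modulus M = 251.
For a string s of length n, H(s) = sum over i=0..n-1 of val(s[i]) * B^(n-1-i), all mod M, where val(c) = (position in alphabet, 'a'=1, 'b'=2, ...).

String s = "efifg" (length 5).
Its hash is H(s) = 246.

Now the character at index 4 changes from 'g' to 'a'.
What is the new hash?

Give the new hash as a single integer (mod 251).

val('g') = 7, val('a') = 1
Position k = 4, exponent = n-1-k = 0
B^0 mod M = 7^0 mod 251 = 1
Delta = (1 - 7) * 1 mod 251 = 245
New hash = (246 + 245) mod 251 = 240

Answer: 240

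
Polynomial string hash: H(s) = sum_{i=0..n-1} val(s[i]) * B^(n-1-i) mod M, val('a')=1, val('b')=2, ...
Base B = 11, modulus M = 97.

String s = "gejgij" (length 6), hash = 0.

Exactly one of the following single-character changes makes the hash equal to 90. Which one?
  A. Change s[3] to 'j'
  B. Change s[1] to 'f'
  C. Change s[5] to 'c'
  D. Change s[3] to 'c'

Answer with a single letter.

Answer: C

Derivation:
Option A: s[3]='g'->'j', delta=(10-7)*11^2 mod 97 = 72, hash=0+72 mod 97 = 72
Option B: s[1]='e'->'f', delta=(6-5)*11^4 mod 97 = 91, hash=0+91 mod 97 = 91
Option C: s[5]='j'->'c', delta=(3-10)*11^0 mod 97 = 90, hash=0+90 mod 97 = 90 <-- target
Option D: s[3]='g'->'c', delta=(3-7)*11^2 mod 97 = 1, hash=0+1 mod 97 = 1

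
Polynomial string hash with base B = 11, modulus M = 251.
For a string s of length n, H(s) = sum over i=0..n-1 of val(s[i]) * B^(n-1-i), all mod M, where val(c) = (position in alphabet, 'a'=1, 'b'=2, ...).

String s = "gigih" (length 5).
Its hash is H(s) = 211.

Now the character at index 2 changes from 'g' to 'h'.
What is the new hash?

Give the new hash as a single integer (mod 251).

Answer: 81

Derivation:
val('g') = 7, val('h') = 8
Position k = 2, exponent = n-1-k = 2
B^2 mod M = 11^2 mod 251 = 121
Delta = (8 - 7) * 121 mod 251 = 121
New hash = (211 + 121) mod 251 = 81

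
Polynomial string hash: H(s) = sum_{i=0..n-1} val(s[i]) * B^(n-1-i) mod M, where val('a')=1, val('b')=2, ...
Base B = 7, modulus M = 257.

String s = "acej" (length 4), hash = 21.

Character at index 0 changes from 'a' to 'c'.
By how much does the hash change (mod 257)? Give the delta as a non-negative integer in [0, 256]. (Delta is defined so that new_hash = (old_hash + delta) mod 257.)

Answer: 172

Derivation:
Delta formula: (val(new) - val(old)) * B^(n-1-k) mod M
  val('c') - val('a') = 3 - 1 = 2
  B^(n-1-k) = 7^3 mod 257 = 86
  Delta = 2 * 86 mod 257 = 172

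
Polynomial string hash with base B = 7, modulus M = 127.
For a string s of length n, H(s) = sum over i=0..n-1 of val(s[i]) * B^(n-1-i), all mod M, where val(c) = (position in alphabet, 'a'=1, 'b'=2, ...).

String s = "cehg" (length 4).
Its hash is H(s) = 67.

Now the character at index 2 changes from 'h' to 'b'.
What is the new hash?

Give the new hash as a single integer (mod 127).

Answer: 25

Derivation:
val('h') = 8, val('b') = 2
Position k = 2, exponent = n-1-k = 1
B^1 mod M = 7^1 mod 127 = 7
Delta = (2 - 8) * 7 mod 127 = 85
New hash = (67 + 85) mod 127 = 25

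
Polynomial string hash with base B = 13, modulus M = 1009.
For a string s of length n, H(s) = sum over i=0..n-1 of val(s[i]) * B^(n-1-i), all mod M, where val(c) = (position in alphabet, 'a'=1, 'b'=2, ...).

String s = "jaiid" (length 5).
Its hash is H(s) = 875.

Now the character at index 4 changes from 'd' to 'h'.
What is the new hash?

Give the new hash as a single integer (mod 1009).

val('d') = 4, val('h') = 8
Position k = 4, exponent = n-1-k = 0
B^0 mod M = 13^0 mod 1009 = 1
Delta = (8 - 4) * 1 mod 1009 = 4
New hash = (875 + 4) mod 1009 = 879

Answer: 879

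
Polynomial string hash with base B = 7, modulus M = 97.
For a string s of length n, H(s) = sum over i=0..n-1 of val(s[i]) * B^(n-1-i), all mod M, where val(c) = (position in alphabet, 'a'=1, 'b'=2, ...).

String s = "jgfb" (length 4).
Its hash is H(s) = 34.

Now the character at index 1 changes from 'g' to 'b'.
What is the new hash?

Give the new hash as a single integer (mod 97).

val('g') = 7, val('b') = 2
Position k = 1, exponent = n-1-k = 2
B^2 mod M = 7^2 mod 97 = 49
Delta = (2 - 7) * 49 mod 97 = 46
New hash = (34 + 46) mod 97 = 80

Answer: 80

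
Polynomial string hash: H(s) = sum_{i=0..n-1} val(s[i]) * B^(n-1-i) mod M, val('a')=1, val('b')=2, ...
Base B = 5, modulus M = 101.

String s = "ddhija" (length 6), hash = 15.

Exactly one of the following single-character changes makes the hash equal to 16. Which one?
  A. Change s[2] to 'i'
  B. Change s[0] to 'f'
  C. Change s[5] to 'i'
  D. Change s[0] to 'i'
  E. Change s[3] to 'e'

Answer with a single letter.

Answer: E

Derivation:
Option A: s[2]='h'->'i', delta=(9-8)*5^3 mod 101 = 24, hash=15+24 mod 101 = 39
Option B: s[0]='d'->'f', delta=(6-4)*5^5 mod 101 = 89, hash=15+89 mod 101 = 3
Option C: s[5]='a'->'i', delta=(9-1)*5^0 mod 101 = 8, hash=15+8 mod 101 = 23
Option D: s[0]='d'->'i', delta=(9-4)*5^5 mod 101 = 71, hash=15+71 mod 101 = 86
Option E: s[3]='i'->'e', delta=(5-9)*5^2 mod 101 = 1, hash=15+1 mod 101 = 16 <-- target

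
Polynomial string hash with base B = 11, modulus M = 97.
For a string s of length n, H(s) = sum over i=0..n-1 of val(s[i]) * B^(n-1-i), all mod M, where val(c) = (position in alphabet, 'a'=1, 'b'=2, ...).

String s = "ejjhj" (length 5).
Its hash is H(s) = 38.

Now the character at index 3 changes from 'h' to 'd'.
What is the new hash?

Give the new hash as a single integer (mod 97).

Answer: 91

Derivation:
val('h') = 8, val('d') = 4
Position k = 3, exponent = n-1-k = 1
B^1 mod M = 11^1 mod 97 = 11
Delta = (4 - 8) * 11 mod 97 = 53
New hash = (38 + 53) mod 97 = 91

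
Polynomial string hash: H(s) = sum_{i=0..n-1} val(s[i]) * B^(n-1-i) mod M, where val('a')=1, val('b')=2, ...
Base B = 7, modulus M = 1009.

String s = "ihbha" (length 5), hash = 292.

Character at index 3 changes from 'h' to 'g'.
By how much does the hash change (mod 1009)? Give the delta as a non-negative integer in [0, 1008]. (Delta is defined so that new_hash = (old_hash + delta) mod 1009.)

Delta formula: (val(new) - val(old)) * B^(n-1-k) mod M
  val('g') - val('h') = 7 - 8 = -1
  B^(n-1-k) = 7^1 mod 1009 = 7
  Delta = -1 * 7 mod 1009 = 1002

Answer: 1002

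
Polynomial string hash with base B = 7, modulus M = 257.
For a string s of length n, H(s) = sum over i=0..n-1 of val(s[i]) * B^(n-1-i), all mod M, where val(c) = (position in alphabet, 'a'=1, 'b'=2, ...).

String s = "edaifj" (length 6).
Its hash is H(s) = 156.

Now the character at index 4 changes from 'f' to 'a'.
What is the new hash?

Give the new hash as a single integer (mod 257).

Answer: 121

Derivation:
val('f') = 6, val('a') = 1
Position k = 4, exponent = n-1-k = 1
B^1 mod M = 7^1 mod 257 = 7
Delta = (1 - 6) * 7 mod 257 = 222
New hash = (156 + 222) mod 257 = 121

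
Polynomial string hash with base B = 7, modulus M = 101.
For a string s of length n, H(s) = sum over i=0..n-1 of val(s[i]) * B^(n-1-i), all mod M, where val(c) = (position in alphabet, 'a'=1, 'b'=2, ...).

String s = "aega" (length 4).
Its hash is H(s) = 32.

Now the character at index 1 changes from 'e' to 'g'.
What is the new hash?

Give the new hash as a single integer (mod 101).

Answer: 29

Derivation:
val('e') = 5, val('g') = 7
Position k = 1, exponent = n-1-k = 2
B^2 mod M = 7^2 mod 101 = 49
Delta = (7 - 5) * 49 mod 101 = 98
New hash = (32 + 98) mod 101 = 29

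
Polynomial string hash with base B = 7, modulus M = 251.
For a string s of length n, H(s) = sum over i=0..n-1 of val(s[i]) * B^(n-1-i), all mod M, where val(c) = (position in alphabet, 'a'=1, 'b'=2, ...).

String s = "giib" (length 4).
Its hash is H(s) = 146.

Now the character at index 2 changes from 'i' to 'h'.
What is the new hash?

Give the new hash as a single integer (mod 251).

Answer: 139

Derivation:
val('i') = 9, val('h') = 8
Position k = 2, exponent = n-1-k = 1
B^1 mod M = 7^1 mod 251 = 7
Delta = (8 - 9) * 7 mod 251 = 244
New hash = (146 + 244) mod 251 = 139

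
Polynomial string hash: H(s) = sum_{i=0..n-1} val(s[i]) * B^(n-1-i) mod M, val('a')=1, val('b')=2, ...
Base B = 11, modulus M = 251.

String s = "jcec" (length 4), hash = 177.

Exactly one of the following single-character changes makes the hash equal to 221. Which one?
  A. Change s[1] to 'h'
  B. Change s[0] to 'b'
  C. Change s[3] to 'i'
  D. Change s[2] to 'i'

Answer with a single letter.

Answer: D

Derivation:
Option A: s[1]='c'->'h', delta=(8-3)*11^2 mod 251 = 103, hash=177+103 mod 251 = 29
Option B: s[0]='j'->'b', delta=(2-10)*11^3 mod 251 = 145, hash=177+145 mod 251 = 71
Option C: s[3]='c'->'i', delta=(9-3)*11^0 mod 251 = 6, hash=177+6 mod 251 = 183
Option D: s[2]='e'->'i', delta=(9-5)*11^1 mod 251 = 44, hash=177+44 mod 251 = 221 <-- target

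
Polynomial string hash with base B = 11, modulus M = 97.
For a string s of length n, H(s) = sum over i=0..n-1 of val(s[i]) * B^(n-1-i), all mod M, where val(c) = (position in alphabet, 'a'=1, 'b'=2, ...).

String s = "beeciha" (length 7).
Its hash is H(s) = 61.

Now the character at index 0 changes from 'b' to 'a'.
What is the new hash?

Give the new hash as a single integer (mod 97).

Answer: 11

Derivation:
val('b') = 2, val('a') = 1
Position k = 0, exponent = n-1-k = 6
B^6 mod M = 11^6 mod 97 = 50
Delta = (1 - 2) * 50 mod 97 = 47
New hash = (61 + 47) mod 97 = 11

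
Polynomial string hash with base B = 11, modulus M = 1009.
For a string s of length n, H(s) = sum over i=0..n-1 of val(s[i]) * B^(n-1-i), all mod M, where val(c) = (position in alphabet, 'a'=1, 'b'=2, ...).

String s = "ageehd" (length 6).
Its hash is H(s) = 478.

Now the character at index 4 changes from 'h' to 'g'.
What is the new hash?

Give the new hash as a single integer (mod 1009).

Answer: 467

Derivation:
val('h') = 8, val('g') = 7
Position k = 4, exponent = n-1-k = 1
B^1 mod M = 11^1 mod 1009 = 11
Delta = (7 - 8) * 11 mod 1009 = 998
New hash = (478 + 998) mod 1009 = 467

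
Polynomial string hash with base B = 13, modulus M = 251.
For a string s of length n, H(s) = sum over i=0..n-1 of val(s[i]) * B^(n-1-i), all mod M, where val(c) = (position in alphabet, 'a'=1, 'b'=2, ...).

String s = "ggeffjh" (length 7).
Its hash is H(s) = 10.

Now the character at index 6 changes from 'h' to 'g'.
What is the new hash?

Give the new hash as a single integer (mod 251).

Answer: 9

Derivation:
val('h') = 8, val('g') = 7
Position k = 6, exponent = n-1-k = 0
B^0 mod M = 13^0 mod 251 = 1
Delta = (7 - 8) * 1 mod 251 = 250
New hash = (10 + 250) mod 251 = 9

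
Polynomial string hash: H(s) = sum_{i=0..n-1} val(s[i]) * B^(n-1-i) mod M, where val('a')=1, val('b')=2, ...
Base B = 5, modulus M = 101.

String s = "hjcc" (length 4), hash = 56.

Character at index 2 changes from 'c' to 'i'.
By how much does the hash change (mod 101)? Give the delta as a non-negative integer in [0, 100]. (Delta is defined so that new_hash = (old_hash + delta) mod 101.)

Answer: 30

Derivation:
Delta formula: (val(new) - val(old)) * B^(n-1-k) mod M
  val('i') - val('c') = 9 - 3 = 6
  B^(n-1-k) = 5^1 mod 101 = 5
  Delta = 6 * 5 mod 101 = 30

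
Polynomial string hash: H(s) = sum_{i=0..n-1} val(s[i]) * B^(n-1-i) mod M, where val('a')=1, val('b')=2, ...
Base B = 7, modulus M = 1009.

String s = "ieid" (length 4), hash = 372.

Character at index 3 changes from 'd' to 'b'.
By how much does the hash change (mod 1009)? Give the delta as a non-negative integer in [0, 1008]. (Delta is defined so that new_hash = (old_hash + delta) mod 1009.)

Delta formula: (val(new) - val(old)) * B^(n-1-k) mod M
  val('b') - val('d') = 2 - 4 = -2
  B^(n-1-k) = 7^0 mod 1009 = 1
  Delta = -2 * 1 mod 1009 = 1007

Answer: 1007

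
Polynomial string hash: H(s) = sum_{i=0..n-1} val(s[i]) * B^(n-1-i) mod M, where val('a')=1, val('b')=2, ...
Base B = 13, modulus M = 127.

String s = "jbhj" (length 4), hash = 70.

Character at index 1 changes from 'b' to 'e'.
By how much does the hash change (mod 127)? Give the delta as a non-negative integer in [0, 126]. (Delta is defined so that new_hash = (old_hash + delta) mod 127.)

Answer: 126

Derivation:
Delta formula: (val(new) - val(old)) * B^(n-1-k) mod M
  val('e') - val('b') = 5 - 2 = 3
  B^(n-1-k) = 13^2 mod 127 = 42
  Delta = 3 * 42 mod 127 = 126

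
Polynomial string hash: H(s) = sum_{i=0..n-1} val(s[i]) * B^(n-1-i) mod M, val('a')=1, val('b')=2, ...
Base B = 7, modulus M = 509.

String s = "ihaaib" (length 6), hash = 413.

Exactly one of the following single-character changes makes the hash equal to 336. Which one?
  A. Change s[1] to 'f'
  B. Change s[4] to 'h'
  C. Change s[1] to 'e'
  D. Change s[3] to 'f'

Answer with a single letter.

Answer: C

Derivation:
Option A: s[1]='h'->'f', delta=(6-8)*7^4 mod 509 = 288, hash=413+288 mod 509 = 192
Option B: s[4]='i'->'h', delta=(8-9)*7^1 mod 509 = 502, hash=413+502 mod 509 = 406
Option C: s[1]='h'->'e', delta=(5-8)*7^4 mod 509 = 432, hash=413+432 mod 509 = 336 <-- target
Option D: s[3]='a'->'f', delta=(6-1)*7^2 mod 509 = 245, hash=413+245 mod 509 = 149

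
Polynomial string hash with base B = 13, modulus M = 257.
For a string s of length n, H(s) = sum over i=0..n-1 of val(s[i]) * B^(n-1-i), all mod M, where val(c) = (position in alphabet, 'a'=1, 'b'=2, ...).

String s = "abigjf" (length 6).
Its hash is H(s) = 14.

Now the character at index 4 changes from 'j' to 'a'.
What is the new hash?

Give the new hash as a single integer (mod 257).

Answer: 154

Derivation:
val('j') = 10, val('a') = 1
Position k = 4, exponent = n-1-k = 1
B^1 mod M = 13^1 mod 257 = 13
Delta = (1 - 10) * 13 mod 257 = 140
New hash = (14 + 140) mod 257 = 154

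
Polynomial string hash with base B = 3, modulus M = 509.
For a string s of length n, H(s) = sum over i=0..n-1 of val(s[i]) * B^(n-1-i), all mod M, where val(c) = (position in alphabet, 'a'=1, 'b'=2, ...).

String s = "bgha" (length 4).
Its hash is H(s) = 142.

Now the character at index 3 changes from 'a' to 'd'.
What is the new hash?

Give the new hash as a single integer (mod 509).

Answer: 145

Derivation:
val('a') = 1, val('d') = 4
Position k = 3, exponent = n-1-k = 0
B^0 mod M = 3^0 mod 509 = 1
Delta = (4 - 1) * 1 mod 509 = 3
New hash = (142 + 3) mod 509 = 145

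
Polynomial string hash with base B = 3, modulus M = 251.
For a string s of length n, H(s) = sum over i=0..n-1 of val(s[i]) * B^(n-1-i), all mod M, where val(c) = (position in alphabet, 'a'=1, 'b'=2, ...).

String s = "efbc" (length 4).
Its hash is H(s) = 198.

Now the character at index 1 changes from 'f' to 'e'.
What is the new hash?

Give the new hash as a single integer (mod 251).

val('f') = 6, val('e') = 5
Position k = 1, exponent = n-1-k = 2
B^2 mod M = 3^2 mod 251 = 9
Delta = (5 - 6) * 9 mod 251 = 242
New hash = (198 + 242) mod 251 = 189

Answer: 189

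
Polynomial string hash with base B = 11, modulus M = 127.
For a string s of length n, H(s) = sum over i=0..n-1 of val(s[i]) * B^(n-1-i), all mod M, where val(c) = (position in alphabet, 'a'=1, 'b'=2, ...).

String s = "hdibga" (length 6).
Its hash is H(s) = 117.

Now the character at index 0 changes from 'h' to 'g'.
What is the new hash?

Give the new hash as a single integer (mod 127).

val('h') = 8, val('g') = 7
Position k = 0, exponent = n-1-k = 5
B^5 mod M = 11^5 mod 127 = 15
Delta = (7 - 8) * 15 mod 127 = 112
New hash = (117 + 112) mod 127 = 102

Answer: 102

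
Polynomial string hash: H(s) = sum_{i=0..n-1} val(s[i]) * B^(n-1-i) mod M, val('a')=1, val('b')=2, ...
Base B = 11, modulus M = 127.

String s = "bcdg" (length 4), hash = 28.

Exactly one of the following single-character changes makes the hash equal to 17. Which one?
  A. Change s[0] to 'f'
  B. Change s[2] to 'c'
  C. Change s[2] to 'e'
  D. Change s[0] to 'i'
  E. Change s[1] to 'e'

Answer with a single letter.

Answer: B

Derivation:
Option A: s[0]='b'->'f', delta=(6-2)*11^3 mod 127 = 117, hash=28+117 mod 127 = 18
Option B: s[2]='d'->'c', delta=(3-4)*11^1 mod 127 = 116, hash=28+116 mod 127 = 17 <-- target
Option C: s[2]='d'->'e', delta=(5-4)*11^1 mod 127 = 11, hash=28+11 mod 127 = 39
Option D: s[0]='b'->'i', delta=(9-2)*11^3 mod 127 = 46, hash=28+46 mod 127 = 74
Option E: s[1]='c'->'e', delta=(5-3)*11^2 mod 127 = 115, hash=28+115 mod 127 = 16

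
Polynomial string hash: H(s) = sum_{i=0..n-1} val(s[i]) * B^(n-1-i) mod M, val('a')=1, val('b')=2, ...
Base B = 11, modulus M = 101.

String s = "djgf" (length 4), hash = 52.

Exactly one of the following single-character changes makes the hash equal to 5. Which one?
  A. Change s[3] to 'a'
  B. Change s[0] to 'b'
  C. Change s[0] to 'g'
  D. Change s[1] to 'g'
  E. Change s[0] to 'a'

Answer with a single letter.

Option A: s[3]='f'->'a', delta=(1-6)*11^0 mod 101 = 96, hash=52+96 mod 101 = 47
Option B: s[0]='d'->'b', delta=(2-4)*11^3 mod 101 = 65, hash=52+65 mod 101 = 16
Option C: s[0]='d'->'g', delta=(7-4)*11^3 mod 101 = 54, hash=52+54 mod 101 = 5 <-- target
Option D: s[1]='j'->'g', delta=(7-10)*11^2 mod 101 = 41, hash=52+41 mod 101 = 93
Option E: s[0]='d'->'a', delta=(1-4)*11^3 mod 101 = 47, hash=52+47 mod 101 = 99

Answer: C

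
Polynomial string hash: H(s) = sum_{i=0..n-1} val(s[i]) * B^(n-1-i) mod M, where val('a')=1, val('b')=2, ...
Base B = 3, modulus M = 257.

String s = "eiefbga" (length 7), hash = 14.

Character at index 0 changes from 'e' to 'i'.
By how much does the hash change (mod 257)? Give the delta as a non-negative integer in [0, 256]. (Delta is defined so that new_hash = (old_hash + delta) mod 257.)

Answer: 89

Derivation:
Delta formula: (val(new) - val(old)) * B^(n-1-k) mod M
  val('i') - val('e') = 9 - 5 = 4
  B^(n-1-k) = 3^6 mod 257 = 215
  Delta = 4 * 215 mod 257 = 89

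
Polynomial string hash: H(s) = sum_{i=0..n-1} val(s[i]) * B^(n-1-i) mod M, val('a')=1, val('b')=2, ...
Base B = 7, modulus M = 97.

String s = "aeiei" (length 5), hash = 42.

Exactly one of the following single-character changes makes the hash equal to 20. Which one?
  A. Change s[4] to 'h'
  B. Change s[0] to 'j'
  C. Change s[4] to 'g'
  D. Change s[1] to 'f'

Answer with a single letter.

Option A: s[4]='i'->'h', delta=(8-9)*7^0 mod 97 = 96, hash=42+96 mod 97 = 41
Option B: s[0]='a'->'j', delta=(10-1)*7^4 mod 97 = 75, hash=42+75 mod 97 = 20 <-- target
Option C: s[4]='i'->'g', delta=(7-9)*7^0 mod 97 = 95, hash=42+95 mod 97 = 40
Option D: s[1]='e'->'f', delta=(6-5)*7^3 mod 97 = 52, hash=42+52 mod 97 = 94

Answer: B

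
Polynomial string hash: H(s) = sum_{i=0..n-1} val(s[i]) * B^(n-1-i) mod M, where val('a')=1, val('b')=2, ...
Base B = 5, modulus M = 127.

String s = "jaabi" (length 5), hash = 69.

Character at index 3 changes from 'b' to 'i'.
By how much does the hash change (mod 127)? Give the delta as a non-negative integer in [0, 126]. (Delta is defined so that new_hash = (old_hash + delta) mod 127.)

Delta formula: (val(new) - val(old)) * B^(n-1-k) mod M
  val('i') - val('b') = 9 - 2 = 7
  B^(n-1-k) = 5^1 mod 127 = 5
  Delta = 7 * 5 mod 127 = 35

Answer: 35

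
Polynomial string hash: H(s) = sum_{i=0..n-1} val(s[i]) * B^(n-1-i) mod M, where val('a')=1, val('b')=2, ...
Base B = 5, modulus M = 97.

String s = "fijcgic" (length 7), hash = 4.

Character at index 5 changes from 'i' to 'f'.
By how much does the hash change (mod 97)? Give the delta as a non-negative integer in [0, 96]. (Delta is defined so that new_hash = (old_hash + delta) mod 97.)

Delta formula: (val(new) - val(old)) * B^(n-1-k) mod M
  val('f') - val('i') = 6 - 9 = -3
  B^(n-1-k) = 5^1 mod 97 = 5
  Delta = -3 * 5 mod 97 = 82

Answer: 82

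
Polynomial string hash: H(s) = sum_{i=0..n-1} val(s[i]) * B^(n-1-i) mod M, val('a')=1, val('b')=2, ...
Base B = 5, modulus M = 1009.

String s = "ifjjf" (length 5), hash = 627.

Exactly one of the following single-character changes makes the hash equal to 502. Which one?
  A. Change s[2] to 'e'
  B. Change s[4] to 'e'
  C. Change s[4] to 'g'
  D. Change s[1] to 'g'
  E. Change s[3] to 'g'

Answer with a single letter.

Option A: s[2]='j'->'e', delta=(5-10)*5^2 mod 1009 = 884, hash=627+884 mod 1009 = 502 <-- target
Option B: s[4]='f'->'e', delta=(5-6)*5^0 mod 1009 = 1008, hash=627+1008 mod 1009 = 626
Option C: s[4]='f'->'g', delta=(7-6)*5^0 mod 1009 = 1, hash=627+1 mod 1009 = 628
Option D: s[1]='f'->'g', delta=(7-6)*5^3 mod 1009 = 125, hash=627+125 mod 1009 = 752
Option E: s[3]='j'->'g', delta=(7-10)*5^1 mod 1009 = 994, hash=627+994 mod 1009 = 612

Answer: A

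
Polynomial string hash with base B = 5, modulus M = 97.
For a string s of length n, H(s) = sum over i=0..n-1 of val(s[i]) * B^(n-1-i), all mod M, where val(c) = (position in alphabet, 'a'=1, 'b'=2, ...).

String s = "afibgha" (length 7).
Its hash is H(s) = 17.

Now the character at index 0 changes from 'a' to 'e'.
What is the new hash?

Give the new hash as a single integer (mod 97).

Answer: 49

Derivation:
val('a') = 1, val('e') = 5
Position k = 0, exponent = n-1-k = 6
B^6 mod M = 5^6 mod 97 = 8
Delta = (5 - 1) * 8 mod 97 = 32
New hash = (17 + 32) mod 97 = 49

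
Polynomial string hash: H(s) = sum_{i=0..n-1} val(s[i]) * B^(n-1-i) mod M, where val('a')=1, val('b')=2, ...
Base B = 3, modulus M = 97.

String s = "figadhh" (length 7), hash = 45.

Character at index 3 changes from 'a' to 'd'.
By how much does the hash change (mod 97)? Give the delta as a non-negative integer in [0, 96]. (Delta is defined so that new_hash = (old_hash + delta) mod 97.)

Delta formula: (val(new) - val(old)) * B^(n-1-k) mod M
  val('d') - val('a') = 4 - 1 = 3
  B^(n-1-k) = 3^3 mod 97 = 27
  Delta = 3 * 27 mod 97 = 81

Answer: 81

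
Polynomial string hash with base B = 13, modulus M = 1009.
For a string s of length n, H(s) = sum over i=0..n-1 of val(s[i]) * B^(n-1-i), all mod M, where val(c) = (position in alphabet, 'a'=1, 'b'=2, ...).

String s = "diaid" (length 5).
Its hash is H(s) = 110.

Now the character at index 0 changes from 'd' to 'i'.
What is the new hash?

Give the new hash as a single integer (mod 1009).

Answer: 646

Derivation:
val('d') = 4, val('i') = 9
Position k = 0, exponent = n-1-k = 4
B^4 mod M = 13^4 mod 1009 = 309
Delta = (9 - 4) * 309 mod 1009 = 536
New hash = (110 + 536) mod 1009 = 646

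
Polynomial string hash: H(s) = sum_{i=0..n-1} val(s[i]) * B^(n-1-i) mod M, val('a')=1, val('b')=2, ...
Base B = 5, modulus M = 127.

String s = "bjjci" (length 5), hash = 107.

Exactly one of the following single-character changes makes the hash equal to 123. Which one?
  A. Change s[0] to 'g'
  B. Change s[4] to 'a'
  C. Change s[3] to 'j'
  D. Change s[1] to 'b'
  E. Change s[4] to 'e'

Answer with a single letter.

Answer: D

Derivation:
Option A: s[0]='b'->'g', delta=(7-2)*5^4 mod 127 = 77, hash=107+77 mod 127 = 57
Option B: s[4]='i'->'a', delta=(1-9)*5^0 mod 127 = 119, hash=107+119 mod 127 = 99
Option C: s[3]='c'->'j', delta=(10-3)*5^1 mod 127 = 35, hash=107+35 mod 127 = 15
Option D: s[1]='j'->'b', delta=(2-10)*5^3 mod 127 = 16, hash=107+16 mod 127 = 123 <-- target
Option E: s[4]='i'->'e', delta=(5-9)*5^0 mod 127 = 123, hash=107+123 mod 127 = 103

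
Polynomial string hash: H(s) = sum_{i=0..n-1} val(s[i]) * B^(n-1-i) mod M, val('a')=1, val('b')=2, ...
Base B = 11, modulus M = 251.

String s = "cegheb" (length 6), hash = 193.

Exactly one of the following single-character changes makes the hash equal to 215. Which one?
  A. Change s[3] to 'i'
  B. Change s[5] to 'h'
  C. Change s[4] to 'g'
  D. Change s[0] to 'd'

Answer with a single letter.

Option A: s[3]='h'->'i', delta=(9-8)*11^2 mod 251 = 121, hash=193+121 mod 251 = 63
Option B: s[5]='b'->'h', delta=(8-2)*11^0 mod 251 = 6, hash=193+6 mod 251 = 199
Option C: s[4]='e'->'g', delta=(7-5)*11^1 mod 251 = 22, hash=193+22 mod 251 = 215 <-- target
Option D: s[0]='c'->'d', delta=(4-3)*11^5 mod 251 = 160, hash=193+160 mod 251 = 102

Answer: C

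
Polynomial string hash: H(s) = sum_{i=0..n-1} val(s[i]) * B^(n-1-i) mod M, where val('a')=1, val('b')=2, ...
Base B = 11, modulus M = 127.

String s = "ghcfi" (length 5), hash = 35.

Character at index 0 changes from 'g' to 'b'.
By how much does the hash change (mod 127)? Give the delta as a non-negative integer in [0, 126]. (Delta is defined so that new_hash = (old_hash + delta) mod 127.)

Delta formula: (val(new) - val(old)) * B^(n-1-k) mod M
  val('b') - val('g') = 2 - 7 = -5
  B^(n-1-k) = 11^4 mod 127 = 36
  Delta = -5 * 36 mod 127 = 74

Answer: 74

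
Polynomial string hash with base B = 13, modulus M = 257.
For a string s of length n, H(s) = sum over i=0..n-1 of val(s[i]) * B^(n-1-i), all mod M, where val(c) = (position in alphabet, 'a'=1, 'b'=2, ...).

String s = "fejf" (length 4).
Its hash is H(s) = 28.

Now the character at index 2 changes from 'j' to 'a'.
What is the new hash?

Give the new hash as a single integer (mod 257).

Answer: 168

Derivation:
val('j') = 10, val('a') = 1
Position k = 2, exponent = n-1-k = 1
B^1 mod M = 13^1 mod 257 = 13
Delta = (1 - 10) * 13 mod 257 = 140
New hash = (28 + 140) mod 257 = 168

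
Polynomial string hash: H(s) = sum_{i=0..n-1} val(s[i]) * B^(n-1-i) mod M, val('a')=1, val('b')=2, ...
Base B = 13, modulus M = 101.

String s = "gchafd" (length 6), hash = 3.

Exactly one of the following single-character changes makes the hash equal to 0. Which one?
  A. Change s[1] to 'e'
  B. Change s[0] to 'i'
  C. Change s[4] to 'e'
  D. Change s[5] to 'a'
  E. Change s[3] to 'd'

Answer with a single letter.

Answer: D

Derivation:
Option A: s[1]='c'->'e', delta=(5-3)*13^4 mod 101 = 57, hash=3+57 mod 101 = 60
Option B: s[0]='g'->'i', delta=(9-7)*13^5 mod 101 = 34, hash=3+34 mod 101 = 37
Option C: s[4]='f'->'e', delta=(5-6)*13^1 mod 101 = 88, hash=3+88 mod 101 = 91
Option D: s[5]='d'->'a', delta=(1-4)*13^0 mod 101 = 98, hash=3+98 mod 101 = 0 <-- target
Option E: s[3]='a'->'d', delta=(4-1)*13^2 mod 101 = 2, hash=3+2 mod 101 = 5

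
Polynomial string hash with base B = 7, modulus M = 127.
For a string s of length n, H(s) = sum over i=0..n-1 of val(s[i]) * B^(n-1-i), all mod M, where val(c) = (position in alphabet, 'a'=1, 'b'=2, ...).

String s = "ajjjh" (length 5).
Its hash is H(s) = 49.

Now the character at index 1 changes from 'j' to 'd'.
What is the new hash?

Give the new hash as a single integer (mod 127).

Answer: 23

Derivation:
val('j') = 10, val('d') = 4
Position k = 1, exponent = n-1-k = 3
B^3 mod M = 7^3 mod 127 = 89
Delta = (4 - 10) * 89 mod 127 = 101
New hash = (49 + 101) mod 127 = 23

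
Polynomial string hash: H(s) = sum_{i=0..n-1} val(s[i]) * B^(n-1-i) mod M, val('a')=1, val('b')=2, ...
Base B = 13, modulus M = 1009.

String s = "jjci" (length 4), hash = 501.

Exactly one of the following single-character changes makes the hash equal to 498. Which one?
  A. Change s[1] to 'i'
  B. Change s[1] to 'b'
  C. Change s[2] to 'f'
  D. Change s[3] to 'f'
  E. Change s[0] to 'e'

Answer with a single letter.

Answer: D

Derivation:
Option A: s[1]='j'->'i', delta=(9-10)*13^2 mod 1009 = 840, hash=501+840 mod 1009 = 332
Option B: s[1]='j'->'b', delta=(2-10)*13^2 mod 1009 = 666, hash=501+666 mod 1009 = 158
Option C: s[2]='c'->'f', delta=(6-3)*13^1 mod 1009 = 39, hash=501+39 mod 1009 = 540
Option D: s[3]='i'->'f', delta=(6-9)*13^0 mod 1009 = 1006, hash=501+1006 mod 1009 = 498 <-- target
Option E: s[0]='j'->'e', delta=(5-10)*13^3 mod 1009 = 114, hash=501+114 mod 1009 = 615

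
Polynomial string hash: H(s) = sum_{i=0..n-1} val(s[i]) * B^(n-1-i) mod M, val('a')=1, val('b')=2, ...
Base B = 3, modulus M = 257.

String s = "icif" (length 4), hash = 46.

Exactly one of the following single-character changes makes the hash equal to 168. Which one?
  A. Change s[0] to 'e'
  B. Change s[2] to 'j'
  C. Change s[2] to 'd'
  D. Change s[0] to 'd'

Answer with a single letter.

Answer: D

Derivation:
Option A: s[0]='i'->'e', delta=(5-9)*3^3 mod 257 = 149, hash=46+149 mod 257 = 195
Option B: s[2]='i'->'j', delta=(10-9)*3^1 mod 257 = 3, hash=46+3 mod 257 = 49
Option C: s[2]='i'->'d', delta=(4-9)*3^1 mod 257 = 242, hash=46+242 mod 257 = 31
Option D: s[0]='i'->'d', delta=(4-9)*3^3 mod 257 = 122, hash=46+122 mod 257 = 168 <-- target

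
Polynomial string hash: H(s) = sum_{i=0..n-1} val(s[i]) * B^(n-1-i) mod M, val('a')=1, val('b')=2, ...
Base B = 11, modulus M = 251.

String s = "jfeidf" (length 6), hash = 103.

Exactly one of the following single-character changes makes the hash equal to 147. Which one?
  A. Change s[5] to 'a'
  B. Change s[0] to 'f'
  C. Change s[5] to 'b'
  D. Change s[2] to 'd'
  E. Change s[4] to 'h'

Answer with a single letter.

Option A: s[5]='f'->'a', delta=(1-6)*11^0 mod 251 = 246, hash=103+246 mod 251 = 98
Option B: s[0]='j'->'f', delta=(6-10)*11^5 mod 251 = 113, hash=103+113 mod 251 = 216
Option C: s[5]='f'->'b', delta=(2-6)*11^0 mod 251 = 247, hash=103+247 mod 251 = 99
Option D: s[2]='e'->'d', delta=(4-5)*11^3 mod 251 = 175, hash=103+175 mod 251 = 27
Option E: s[4]='d'->'h', delta=(8-4)*11^1 mod 251 = 44, hash=103+44 mod 251 = 147 <-- target

Answer: E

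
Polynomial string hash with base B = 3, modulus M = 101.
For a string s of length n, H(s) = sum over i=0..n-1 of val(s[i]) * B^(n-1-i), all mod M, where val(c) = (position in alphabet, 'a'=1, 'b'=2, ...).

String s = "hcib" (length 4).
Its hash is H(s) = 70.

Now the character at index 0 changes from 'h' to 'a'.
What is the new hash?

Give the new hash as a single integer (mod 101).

val('h') = 8, val('a') = 1
Position k = 0, exponent = n-1-k = 3
B^3 mod M = 3^3 mod 101 = 27
Delta = (1 - 8) * 27 mod 101 = 13
New hash = (70 + 13) mod 101 = 83

Answer: 83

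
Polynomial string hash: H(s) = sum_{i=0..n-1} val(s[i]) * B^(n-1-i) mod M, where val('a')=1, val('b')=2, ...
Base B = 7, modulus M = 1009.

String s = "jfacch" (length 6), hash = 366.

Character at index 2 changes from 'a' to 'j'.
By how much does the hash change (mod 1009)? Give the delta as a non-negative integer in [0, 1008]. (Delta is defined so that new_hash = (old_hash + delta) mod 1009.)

Answer: 60

Derivation:
Delta formula: (val(new) - val(old)) * B^(n-1-k) mod M
  val('j') - val('a') = 10 - 1 = 9
  B^(n-1-k) = 7^3 mod 1009 = 343
  Delta = 9 * 343 mod 1009 = 60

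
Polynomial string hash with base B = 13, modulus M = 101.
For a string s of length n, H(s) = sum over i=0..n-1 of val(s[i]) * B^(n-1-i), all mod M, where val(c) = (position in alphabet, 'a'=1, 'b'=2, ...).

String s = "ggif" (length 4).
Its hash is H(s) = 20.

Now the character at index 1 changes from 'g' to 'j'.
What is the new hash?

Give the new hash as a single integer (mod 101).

val('g') = 7, val('j') = 10
Position k = 1, exponent = n-1-k = 2
B^2 mod M = 13^2 mod 101 = 68
Delta = (10 - 7) * 68 mod 101 = 2
New hash = (20 + 2) mod 101 = 22

Answer: 22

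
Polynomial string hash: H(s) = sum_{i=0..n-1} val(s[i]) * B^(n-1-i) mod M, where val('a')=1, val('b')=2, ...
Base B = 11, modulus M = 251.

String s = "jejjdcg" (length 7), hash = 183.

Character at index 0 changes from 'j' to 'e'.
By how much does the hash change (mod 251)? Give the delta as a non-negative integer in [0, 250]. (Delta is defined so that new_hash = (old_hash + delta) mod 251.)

Delta formula: (val(new) - val(old)) * B^(n-1-k) mod M
  val('e') - val('j') = 5 - 10 = -5
  B^(n-1-k) = 11^6 mod 251 = 3
  Delta = -5 * 3 mod 251 = 236

Answer: 236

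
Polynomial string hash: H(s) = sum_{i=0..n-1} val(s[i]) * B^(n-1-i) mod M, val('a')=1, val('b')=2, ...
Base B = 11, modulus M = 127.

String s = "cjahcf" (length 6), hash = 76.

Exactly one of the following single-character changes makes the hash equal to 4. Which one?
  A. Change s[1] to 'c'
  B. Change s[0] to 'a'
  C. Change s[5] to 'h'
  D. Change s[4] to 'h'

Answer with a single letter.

Option A: s[1]='j'->'c', delta=(3-10)*11^4 mod 127 = 2, hash=76+2 mod 127 = 78
Option B: s[0]='c'->'a', delta=(1-3)*11^5 mod 127 = 97, hash=76+97 mod 127 = 46
Option C: s[5]='f'->'h', delta=(8-6)*11^0 mod 127 = 2, hash=76+2 mod 127 = 78
Option D: s[4]='c'->'h', delta=(8-3)*11^1 mod 127 = 55, hash=76+55 mod 127 = 4 <-- target

Answer: D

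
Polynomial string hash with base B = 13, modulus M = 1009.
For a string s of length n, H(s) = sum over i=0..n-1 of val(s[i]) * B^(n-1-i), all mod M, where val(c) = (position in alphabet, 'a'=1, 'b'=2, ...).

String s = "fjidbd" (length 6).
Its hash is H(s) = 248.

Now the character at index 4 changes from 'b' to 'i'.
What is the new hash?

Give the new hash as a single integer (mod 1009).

val('b') = 2, val('i') = 9
Position k = 4, exponent = n-1-k = 1
B^1 mod M = 13^1 mod 1009 = 13
Delta = (9 - 2) * 13 mod 1009 = 91
New hash = (248 + 91) mod 1009 = 339

Answer: 339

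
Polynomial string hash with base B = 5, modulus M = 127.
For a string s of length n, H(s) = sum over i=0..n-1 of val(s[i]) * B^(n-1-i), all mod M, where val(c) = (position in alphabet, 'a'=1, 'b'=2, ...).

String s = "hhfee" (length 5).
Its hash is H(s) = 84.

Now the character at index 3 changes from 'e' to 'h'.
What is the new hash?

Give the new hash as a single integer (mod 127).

Answer: 99

Derivation:
val('e') = 5, val('h') = 8
Position k = 3, exponent = n-1-k = 1
B^1 mod M = 5^1 mod 127 = 5
Delta = (8 - 5) * 5 mod 127 = 15
New hash = (84 + 15) mod 127 = 99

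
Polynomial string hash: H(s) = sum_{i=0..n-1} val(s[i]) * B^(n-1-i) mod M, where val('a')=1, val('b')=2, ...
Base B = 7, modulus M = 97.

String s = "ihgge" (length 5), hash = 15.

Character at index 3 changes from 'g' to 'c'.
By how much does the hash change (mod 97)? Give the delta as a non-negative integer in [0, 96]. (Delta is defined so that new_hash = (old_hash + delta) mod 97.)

Delta formula: (val(new) - val(old)) * B^(n-1-k) mod M
  val('c') - val('g') = 3 - 7 = -4
  B^(n-1-k) = 7^1 mod 97 = 7
  Delta = -4 * 7 mod 97 = 69

Answer: 69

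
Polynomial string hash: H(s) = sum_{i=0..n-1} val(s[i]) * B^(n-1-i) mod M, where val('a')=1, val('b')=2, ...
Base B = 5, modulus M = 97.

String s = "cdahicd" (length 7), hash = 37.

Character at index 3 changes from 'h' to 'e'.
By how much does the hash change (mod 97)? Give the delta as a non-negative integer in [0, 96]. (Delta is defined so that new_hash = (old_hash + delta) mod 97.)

Delta formula: (val(new) - val(old)) * B^(n-1-k) mod M
  val('e') - val('h') = 5 - 8 = -3
  B^(n-1-k) = 5^3 mod 97 = 28
  Delta = -3 * 28 mod 97 = 13

Answer: 13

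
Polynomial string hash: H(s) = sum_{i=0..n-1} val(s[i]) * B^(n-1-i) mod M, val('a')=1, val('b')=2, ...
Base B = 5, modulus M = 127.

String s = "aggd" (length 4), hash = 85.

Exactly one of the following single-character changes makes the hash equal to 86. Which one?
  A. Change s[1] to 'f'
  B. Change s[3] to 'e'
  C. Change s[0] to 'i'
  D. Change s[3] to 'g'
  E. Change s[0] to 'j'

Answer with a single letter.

Option A: s[1]='g'->'f', delta=(6-7)*5^2 mod 127 = 102, hash=85+102 mod 127 = 60
Option B: s[3]='d'->'e', delta=(5-4)*5^0 mod 127 = 1, hash=85+1 mod 127 = 86 <-- target
Option C: s[0]='a'->'i', delta=(9-1)*5^3 mod 127 = 111, hash=85+111 mod 127 = 69
Option D: s[3]='d'->'g', delta=(7-4)*5^0 mod 127 = 3, hash=85+3 mod 127 = 88
Option E: s[0]='a'->'j', delta=(10-1)*5^3 mod 127 = 109, hash=85+109 mod 127 = 67

Answer: B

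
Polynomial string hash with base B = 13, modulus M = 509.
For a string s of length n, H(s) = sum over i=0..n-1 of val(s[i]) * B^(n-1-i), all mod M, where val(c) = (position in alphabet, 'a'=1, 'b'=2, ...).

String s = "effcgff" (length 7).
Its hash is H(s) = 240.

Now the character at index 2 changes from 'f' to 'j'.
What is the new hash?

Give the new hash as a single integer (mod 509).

Answer: 468

Derivation:
val('f') = 6, val('j') = 10
Position k = 2, exponent = n-1-k = 4
B^4 mod M = 13^4 mod 509 = 57
Delta = (10 - 6) * 57 mod 509 = 228
New hash = (240 + 228) mod 509 = 468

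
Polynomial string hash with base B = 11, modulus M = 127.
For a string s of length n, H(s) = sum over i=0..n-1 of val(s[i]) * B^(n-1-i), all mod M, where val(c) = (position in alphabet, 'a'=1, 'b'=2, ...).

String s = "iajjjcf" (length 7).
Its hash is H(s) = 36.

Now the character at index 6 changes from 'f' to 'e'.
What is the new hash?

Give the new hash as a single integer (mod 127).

val('f') = 6, val('e') = 5
Position k = 6, exponent = n-1-k = 0
B^0 mod M = 11^0 mod 127 = 1
Delta = (5 - 6) * 1 mod 127 = 126
New hash = (36 + 126) mod 127 = 35

Answer: 35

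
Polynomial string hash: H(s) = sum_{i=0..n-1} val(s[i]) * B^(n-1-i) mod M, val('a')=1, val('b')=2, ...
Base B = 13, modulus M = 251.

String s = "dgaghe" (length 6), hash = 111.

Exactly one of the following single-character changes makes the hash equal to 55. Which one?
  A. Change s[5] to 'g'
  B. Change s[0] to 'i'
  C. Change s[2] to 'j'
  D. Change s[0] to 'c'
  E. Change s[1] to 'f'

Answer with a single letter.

Option A: s[5]='e'->'g', delta=(7-5)*13^0 mod 251 = 2, hash=111+2 mod 251 = 113
Option B: s[0]='d'->'i', delta=(9-4)*13^5 mod 251 = 69, hash=111+69 mod 251 = 180
Option C: s[2]='a'->'j', delta=(10-1)*13^3 mod 251 = 195, hash=111+195 mod 251 = 55 <-- target
Option D: s[0]='d'->'c', delta=(3-4)*13^5 mod 251 = 187, hash=111+187 mod 251 = 47
Option E: s[1]='g'->'f', delta=(6-7)*13^4 mod 251 = 53, hash=111+53 mod 251 = 164

Answer: C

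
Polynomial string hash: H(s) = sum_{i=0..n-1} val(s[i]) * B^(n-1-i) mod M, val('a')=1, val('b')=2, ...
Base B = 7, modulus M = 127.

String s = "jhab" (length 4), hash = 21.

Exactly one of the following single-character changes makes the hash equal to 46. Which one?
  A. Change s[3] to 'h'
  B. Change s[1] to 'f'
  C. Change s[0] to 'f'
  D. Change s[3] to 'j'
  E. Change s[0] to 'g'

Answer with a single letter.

Option A: s[3]='b'->'h', delta=(8-2)*7^0 mod 127 = 6, hash=21+6 mod 127 = 27
Option B: s[1]='h'->'f', delta=(6-8)*7^2 mod 127 = 29, hash=21+29 mod 127 = 50
Option C: s[0]='j'->'f', delta=(6-10)*7^3 mod 127 = 25, hash=21+25 mod 127 = 46 <-- target
Option D: s[3]='b'->'j', delta=(10-2)*7^0 mod 127 = 8, hash=21+8 mod 127 = 29
Option E: s[0]='j'->'g', delta=(7-10)*7^3 mod 127 = 114, hash=21+114 mod 127 = 8

Answer: C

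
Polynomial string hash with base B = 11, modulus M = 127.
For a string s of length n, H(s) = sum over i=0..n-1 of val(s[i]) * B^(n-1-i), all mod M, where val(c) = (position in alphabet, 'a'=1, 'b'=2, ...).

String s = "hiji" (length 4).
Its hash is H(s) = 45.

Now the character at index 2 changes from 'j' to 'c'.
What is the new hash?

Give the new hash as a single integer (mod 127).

val('j') = 10, val('c') = 3
Position k = 2, exponent = n-1-k = 1
B^1 mod M = 11^1 mod 127 = 11
Delta = (3 - 10) * 11 mod 127 = 50
New hash = (45 + 50) mod 127 = 95

Answer: 95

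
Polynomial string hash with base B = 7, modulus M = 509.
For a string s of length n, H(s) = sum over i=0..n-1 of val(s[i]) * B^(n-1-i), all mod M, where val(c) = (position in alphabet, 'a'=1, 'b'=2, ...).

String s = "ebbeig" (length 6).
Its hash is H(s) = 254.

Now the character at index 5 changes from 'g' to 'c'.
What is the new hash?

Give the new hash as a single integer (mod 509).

Answer: 250

Derivation:
val('g') = 7, val('c') = 3
Position k = 5, exponent = n-1-k = 0
B^0 mod M = 7^0 mod 509 = 1
Delta = (3 - 7) * 1 mod 509 = 505
New hash = (254 + 505) mod 509 = 250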